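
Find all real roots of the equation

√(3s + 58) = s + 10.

Square both sides: 3s + 58 = (s + 10)².
Expand and rearrange: s² + 17s + 42 = 0.
Solving gives s = -3 or s = -14.
Check each candidate in the original equation:
  s = -3: √(49) = 7, while s + 10 = 7 — valid.
  s = -14: √(16) = 4, while s + 10 = -4 — extraneous.

s = -3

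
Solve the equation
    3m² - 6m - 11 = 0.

Discriminant: (-6)² − 4·3·(-11) = 168.
Quadratic formula: m = (6 ± √168) / 6.
So m = 1 + √(42)/3 ≈ 3.1602 or m = 1 - √(42)/3 ≈ -1.1602.

m = -1.1602 or m = 3.1602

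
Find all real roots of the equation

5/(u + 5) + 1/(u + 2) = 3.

Multiply both sides by (u + 5)(u + 2):
5(u + 2) + (u + 5) = 3(u + 5)(u + 2).
Expand and collect terms: 3u^2 + 15u + 15 = 0.
By the quadratic formula, u = (-15 +/- sqrt(45)) / 6, so u ~= -1.382 or u ~= -3.618.
Neither value makes a denominator zero (u != -5, u != -2), so both are valid.

u = -3.618 or u = -1.382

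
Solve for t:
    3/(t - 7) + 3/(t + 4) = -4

Multiply both sides by (t - 7)(t + 4):
3(t + 4) + 3(t - 7) = -4(t - 7)(t + 4).
Expand and collect terms: -4t² + 6t + 121 = 0.
By the quadratic formula, t = (-6 ± √1972) / -8, so t ≈ -4.8009 or t ≈ 6.3009.
Neither value makes a denominator zero (t ≠ 7, t ≠ -4), so both are valid.

t = -4.8009 or t = 6.3009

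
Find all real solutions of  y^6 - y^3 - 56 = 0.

Let u = y^3. The equation becomes u^2 - u - 56 = 0.
Factor: (u + 7)(u - 8) = 0, so u = -7 or u = 8.
y^3 = -7 gives y = -(7)^(1/3) ~= -1.9129.
y^3 = 8 gives y = 2.

y = -1.9129 or y = 2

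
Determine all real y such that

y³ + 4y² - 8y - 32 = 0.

y = -4 or y = -2.8284 or y = 2.8284

Possible rational roots are divisors of -32. Testing y = -4 gives 0, so (y + 4) is a factor.
Divide: y³ + 4y² - 8y - 32 = (y + 4)(y² - 8).
Apply the quadratic formula to y² - 8 = 0: y = (0 ± √32)/2, i.e. y ≈ 2.8284 or y ≈ -2.8284.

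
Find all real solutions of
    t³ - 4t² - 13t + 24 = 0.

t = -3 or t = 1.4384 or t = 5.5616

Possible rational roots are divisors of 24. Testing t = -3 gives 0, so (t + 3) is a factor.
Divide: t³ - 4t² - 13t + 24 = (t + 3)(t² - 7t + 8).
Apply the quadratic formula to t² - 7t + 8 = 0: t = (7 ± √17)/2, i.e. t ≈ 5.5616 or t ≈ 1.4384.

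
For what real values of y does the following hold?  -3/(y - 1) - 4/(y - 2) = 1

Multiply both sides by (y - 1)(y - 2):
-3(y - 2) - 4(y - 1) = (y - 1)(y - 2).
Expand and collect terms: y^2 + 4y - 8 = 0.
By the quadratic formula, y = (-4 +/- sqrt(48)) / 2, so y ~= 1.4641 or y ~= -5.4641.
Neither value makes a denominator zero (y != 1, y != 2), so both are valid.

y = -5.4641 or y = 1.4641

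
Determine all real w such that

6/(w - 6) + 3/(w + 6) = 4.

w = -5.3376 or w = 7.5876

Multiply both sides by (w - 6)(w + 6):
6(w + 6) + 3(w - 6) = 4(w - 6)(w + 6).
Expand and collect terms: 4w² - 9w - 162 = 0.
By the quadratic formula, w = (9 ± √2673) / 8, so w ≈ 7.5876 or w ≈ -5.3376.
Neither value makes a denominator zero (w ≠ 6, w ≠ -6), so both are valid.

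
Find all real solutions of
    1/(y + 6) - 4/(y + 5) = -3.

Multiply both sides by (y + 6)(y + 5):
(y + 5) - 4(y + 6) = -3(y + 6)(y + 5).
Expand and collect terms: -3y² - 30y - 71 = 0.
By the quadratic formula, y = (30 ± √48) / -6, so y ≈ -6.1547 or y ≈ -3.8453.
Neither value makes a denominator zero (y ≠ -6, y ≠ -5), so both are valid.

y = -6.1547 or y = -3.8453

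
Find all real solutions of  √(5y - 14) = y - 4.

Square both sides: 5y - 14 = (y - 4)².
Expand and rearrange: y² - 13y + 30 = 0.
Solving gives y = 10 or y = 3.
Check each candidate in the original equation:
  y = 10: √(36) = 6, while y - 4 = 6 — valid.
  y = 3: √(1) = 1, while y - 4 = -1 — extraneous.

y = 10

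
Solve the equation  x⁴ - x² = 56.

Let u = x². The equation becomes u² - u - 56 = 0.
Factor: (u + 7)(u - 8) = 0, so u = -7 or u = 8.
x² = -7 < 0 has no real solution.
x² = 8 gives x = ±2·√(2) ≈ ±2.8284.

x = -2.8284 or x = 2.8284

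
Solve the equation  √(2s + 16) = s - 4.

s = 10

Square both sides: 2s + 16 = (s - 4)².
Expand and rearrange: s² - 10s = 0.
Solving gives s = 10 or s = 0.
Check each candidate in the original equation:
  s = 10: √(36) = 6, while s - 4 = 6 — valid.
  s = 0: √(16) = 4, while s - 4 = -4 — extraneous.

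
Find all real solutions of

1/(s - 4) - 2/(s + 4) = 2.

s = -4.9471 or s = 4.4471

Multiply both sides by (s - 4)(s + 4):
(s + 4) - 2(s - 4) = 2(s - 4)(s + 4).
Expand and collect terms: 2s² + s - 44 = 0.
By the quadratic formula, s = (-1 ± √353) / 4, so s ≈ 4.4471 or s ≈ -4.9471.
Neither value makes a denominator zero (s ≠ 4, s ≠ -4), so both are valid.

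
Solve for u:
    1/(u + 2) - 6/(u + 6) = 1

Multiply both sides by (u + 2)(u + 6):
(u + 6) - 6(u + 2) = (u + 2)(u + 6).
Expand and collect terms: u^2 + 13u + 18 = 0.
By the quadratic formula, u = (-13 +/- sqrt(97)) / 2, so u ~= -1.5756 or u ~= -11.4244.
Neither value makes a denominator zero (u != -2, u != -6), so both are valid.

u = -11.4244 or u = -1.5756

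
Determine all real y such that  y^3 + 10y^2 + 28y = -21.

Rearrange: y^3 + 10y^2 + 28y + 21 = 0.
Possible rational roots are divisors of 21. Testing y = -3 gives 0, so (y + 3) is a factor.
Divide: y^3 + 10y^2 + 28y + 21 = (y + 3)(y^2 + 7y + 7).
Apply the quadratic formula to y^2 + 7y + 7 = 0: y = (-7 +/- sqrt(21))/2, i.e. y ~= -1.2087 or y ~= -5.7913.

y = -5.7913 or y = -3 or y = -1.2087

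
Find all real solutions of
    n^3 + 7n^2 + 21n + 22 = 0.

Possible rational roots are divisors of 22. Testing n = -2 gives 0, so (n + 2) is a factor.
Divide: n^3 + 7n^2 + 21n + 22 = (n + 2)(n^2 + 5n + 11).
The quadratic n^2 + 5n + 11 has discriminant -19 < 0, so no further real roots.

n = -2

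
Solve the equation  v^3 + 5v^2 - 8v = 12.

Rearrange: v^3 + 5v^2 - 8v - 12 = 0.
Possible rational roots are divisors of -12. Testing v = 2 gives 0, so (v - 2) is a factor.
Divide: v^3 + 5v^2 - 8v - 12 = (v - 2)(v^2 + 7v + 6).
Factor the quadratic: v = -1 or v = -6.

v = -6 or v = -1 or v = 2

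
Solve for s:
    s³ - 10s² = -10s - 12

s = -0.6904 or s = 2 or s = 8.6904

Rearrange: s³ - 10s² + 10s + 12 = 0.
Possible rational roots are divisors of 12. Testing s = 2 gives 0, so (s - 2) is a factor.
Divide: s³ - 10s² + 10s + 12 = (s - 2)(s² - 8s - 6).
Apply the quadratic formula to s² - 8s - 6 = 0: s = (8 ± √88)/2, i.e. s ≈ 8.6904 or s ≈ -0.6904.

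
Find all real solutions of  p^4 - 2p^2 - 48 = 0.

Let u = p^2. The equation becomes u^2 - 2u - 48 = 0.
Factor: (u - 8)(u + 6) = 0, so u = 8 or u = -6.
p^2 = 8 gives p = +/-2*sqrt(2) ~= +/-2.8284.
p^2 = -6 < 0 has no real solution.

p = -2.8284 or p = 2.8284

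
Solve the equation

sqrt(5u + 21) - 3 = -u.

u = -1

Isolate the radical: sqrt(5u + 21) = -u + 3.
Square both sides: 5u + 21 = (-u + 3)^2.
Expand and rearrange: u^2 - 11u - 12 = 0.
Solving gives u = 12 or u = -1.
Check each candidate in the original equation:
  u = 12: sqrt(81) = 9, while -u + 3 = -9 — extraneous.
  u = -1: sqrt(16) = 4, while -u + 3 = 4 — valid.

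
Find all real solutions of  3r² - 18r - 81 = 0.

Factor: 3(r + 3)(r - 9) = 0.
So r = -3 or r = 9.

r = -3 or r = 9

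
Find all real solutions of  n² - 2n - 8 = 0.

n = -2 or n = 4

Factor: (n - 4)(n + 2) = 0.
So n = 4 or n = -2.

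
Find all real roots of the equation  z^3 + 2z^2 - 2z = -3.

Rearrange: z^3 + 2z^2 - 2z + 3 = 0.
Possible rational roots are divisors of 3. Testing z = -3 gives 0, so (z + 3) is a factor.
Divide: z^3 + 2z^2 - 2z + 3 = (z + 3)(z^2 - z + 1).
The quadratic z^2 - z + 1 has discriminant -3 < 0, so no further real roots.

z = -3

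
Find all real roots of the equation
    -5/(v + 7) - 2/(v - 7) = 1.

v = -12.5692 or v = 5.5692

Multiply both sides by (v + 7)(v - 7):
-5(v - 7) - 2(v + 7) = (v + 7)(v - 7).
Expand and collect terms: v^2 + 7v - 70 = 0.
By the quadratic formula, v = (-7 +/- sqrt(329)) / 2, so v ~= 5.5692 or v ~= -12.5692.
Neither value makes a denominator zero (v != -7, v != 7), so both are valid.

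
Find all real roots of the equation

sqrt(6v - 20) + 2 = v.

v = 4 or v = 6

Isolate the radical: sqrt(6v - 20) = v - 2.
Square both sides: 6v - 20 = (v - 2)^2.
Expand and rearrange: v^2 - 10v + 24 = 0.
Solving gives v = 6 or v = 4.
Check each candidate in the original equation:
  v = 6: sqrt(16) = 4, while v - 2 = 4 — valid.
  v = 4: sqrt(4) = 2, while v - 2 = 2 — valid.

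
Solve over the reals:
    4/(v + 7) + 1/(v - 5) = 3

Multiply both sides by (v + 7)(v - 5):
4(v - 5) + (v + 7) = 3(v + 7)(v - 5).
Expand and collect terms: 3v^2 + v - 92 = 0.
By the quadratic formula, v = (-1 +/- sqrt(1105)) / 6, so v ~= 5.3736 or v ~= -5.7069.
Neither value makes a denominator zero (v != -7, v != 5), so both are valid.

v = -5.7069 or v = 5.3736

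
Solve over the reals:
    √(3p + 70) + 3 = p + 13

Isolate the radical: √(3p + 70) = p + 10.
Square both sides: 3p + 70 = (p + 10)².
Expand and rearrange: p² + 17p + 30 = 0.
Solving gives p = -2 or p = -15.
Check each candidate in the original equation:
  p = -2: √(64) = 8, while p + 10 = 8 — valid.
  p = -15: √(25) = 5, while p + 10 = -5 — extraneous.

p = -2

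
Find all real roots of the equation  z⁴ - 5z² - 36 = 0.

Let u = z². The equation becomes u² - 5u - 36 = 0.
Factor: (u - 9)(u + 4) = 0, so u = 9 or u = -4.
z² = 9 gives z = ±3.
z² = -4 < 0 has no real solution.

z = -3 or z = 3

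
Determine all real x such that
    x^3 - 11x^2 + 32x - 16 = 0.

x = 0.6277 or x = 4 or x = 6.3723

Possible rational roots are divisors of -16. Testing x = 4 gives 0, so (x - 4) is a factor.
Divide: x^3 - 11x^2 + 32x - 16 = (x - 4)(x^2 - 7x + 4).
Apply the quadratic formula to x^2 - 7x + 4 = 0: x = (7 +/- sqrt(33))/2, i.e. x ~= 6.3723 or x ~= 0.6277.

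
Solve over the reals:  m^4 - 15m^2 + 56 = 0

Let u = m^2. The equation becomes u^2 - 15u + 56 = 0.
Factor: (u - 8)(u - 7) = 0, so u = 8 or u = 7.
m^2 = 8 gives m = +/-2*sqrt(2) ~= +/-2.8284.
m^2 = 7 gives m = +/-sqrt(7) ~= +/-2.6458.

m = -2.8284 or m = -2.6458 or m = 2.6458 or m = 2.8284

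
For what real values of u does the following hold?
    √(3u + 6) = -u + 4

u = 1

Square both sides: 3u + 6 = (-u + 4)².
Expand and rearrange: u² - 11u + 10 = 0.
Solving gives u = 10 or u = 1.
Check each candidate in the original equation:
  u = 10: √(36) = 6, while -u + 4 = -6 — extraneous.
  u = 1: √(9) = 3, while -u + 4 = 3 — valid.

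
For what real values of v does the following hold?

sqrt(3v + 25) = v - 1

Square both sides: 3v + 25 = (v - 1)^2.
Expand and rearrange: v^2 - 5v - 24 = 0.
Solving gives v = 8 or v = -3.
Check each candidate in the original equation:
  v = 8: sqrt(49) = 7, while v - 1 = 7 — valid.
  v = -3: sqrt(16) = 4, while v - 1 = -4 — extraneous.

v = 8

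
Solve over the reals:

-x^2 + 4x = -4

Rearrange to standard form: -x^2 + 4x + 4 = 0.
Discriminant: (4)^2 - 4*(-1)*4 = 32.
Quadratic formula: x = (-4 +/- sqrt(32)) / (-2).
So x = 2 - 2*sqrt(2) ~= -0.8284 or x = 2 + 2*sqrt(2) ~= 4.8284.

x = -0.8284 or x = 4.8284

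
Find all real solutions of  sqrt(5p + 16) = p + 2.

Square both sides: 5p + 16 = (p + 2)^2.
Expand and rearrange: p^2 - p - 12 = 0.
Solving gives p = 4 or p = -3.
Check each candidate in the original equation:
  p = 4: sqrt(36) = 6, while p + 2 = 6 — valid.
  p = -3: sqrt(1) = 1, while p + 2 = -1 — extraneous.

p = 4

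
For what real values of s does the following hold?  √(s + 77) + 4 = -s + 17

Isolate the radical: √(s + 77) = -s + 13.
Square both sides: s + 77 = (-s + 13)².
Expand and rearrange: s² - 27s + 92 = 0.
Solving gives s = 23 or s = 4.
Check each candidate in the original equation:
  s = 23: √(100) = 10, while -s + 13 = -10 — extraneous.
  s = 4: √(81) = 9, while -s + 13 = 9 — valid.

s = 4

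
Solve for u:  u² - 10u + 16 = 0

u = 2 or u = 8

Factor: (u - 8)(u - 2) = 0.
So u = 8 or u = 2.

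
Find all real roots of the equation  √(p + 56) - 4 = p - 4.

Isolate the radical: √(p + 56) = p.
Square both sides: p + 56 = (p)².
Expand and rearrange: p² - p - 56 = 0.
Solving gives p = 8 or p = -7.
Check each candidate in the original equation:
  p = 8: √(64) = 8, while p = 8 — valid.
  p = -7: √(49) = 7, while p = -7 — extraneous.

p = 8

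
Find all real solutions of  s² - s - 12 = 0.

Factor: (s + 3)(s - 4) = 0.
So s = -3 or s = 4.

s = -3 or s = 4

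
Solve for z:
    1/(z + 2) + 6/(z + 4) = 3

z = -2.6667 or z = -1

Multiply both sides by (z + 2)(z + 4):
(z + 4) + 6(z + 2) = 3(z + 2)(z + 4).
Expand and collect terms: 3z² + 11z + 8 = 0.
Factor or apply the quadratic formula: z = -1 or z = -2.6667.
Neither value makes a denominator zero (z ≠ -2, z ≠ -4), so both are valid.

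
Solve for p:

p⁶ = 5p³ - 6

p = 1.2599 or p = 1.4422

Let u = p³. The equation becomes u² - 5u + 6 = 0.
Factor: (u - 2)(u - 3) = 0, so u = 2 or u = 3.
p³ = 2 gives p = ∛(2) ≈ 1.2599.
p³ = 3 gives p = ∛(3) ≈ 1.4422.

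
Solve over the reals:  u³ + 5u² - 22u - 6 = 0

Possible rational roots are divisors of -6. Testing u = 3 gives 0, so (u - 3) is a factor.
Divide: u³ + 5u² - 22u - 6 = (u - 3)(u² + 8u + 2).
Apply the quadratic formula to u² + 8u + 2 = 0: u = (-8 ± √56)/2, i.e. u ≈ -0.2583 or u ≈ -7.7417.

u = -7.7417 or u = -0.2583 or u = 3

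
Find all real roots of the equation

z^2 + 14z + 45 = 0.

z = -9 or z = -5

Factor: (z + 9)(z + 5) = 0.
So z = -9 or z = -5.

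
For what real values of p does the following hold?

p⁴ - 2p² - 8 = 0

p = -2 or p = 2

Let u = p². The equation becomes u² - 2u - 8 = 0.
Factor: (u - 4)(u + 2) = 0, so u = 4 or u = -2.
p² = 4 gives p = ±2.
p² = -2 < 0 has no real solution.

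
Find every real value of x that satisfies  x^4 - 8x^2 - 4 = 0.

x = -2.9107 or x = 2.9107

Let u = x^2. The equation becomes u^2 - 8u - 4 = 0.
By the quadratic formula, u = 4 + 2*sqrt(5) or u = 4 - 2*sqrt(5).
x^2 = 4 + 2*sqrt(5) gives x = +/-sqrt(4 + 2*sqrt(5)) ~= +/-2.9107.
x^2 = 4 - 2*sqrt(5) < 0 has no real solution.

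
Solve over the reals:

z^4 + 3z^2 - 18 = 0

z = -1.7321 or z = 1.7321

Let u = z^2. The equation becomes u^2 + 3u - 18 = 0.
Factor: (u - 3)(u + 6) = 0, so u = 3 or u = -6.
z^2 = 3 gives z = +/-sqrt(3) ~= +/-1.7321.
z^2 = -6 < 0 has no real solution.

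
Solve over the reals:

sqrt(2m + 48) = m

Square both sides: 2m + 48 = (m)^2.
Expand and rearrange: m^2 - 2m - 48 = 0.
Solving gives m = 8 or m = -6.
Check each candidate in the original equation:
  m = 8: sqrt(64) = 8, while m = 8 — valid.
  m = -6: sqrt(36) = 6, while m = -6 — extraneous.

m = 8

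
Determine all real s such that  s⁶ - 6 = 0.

Let u = s³. The equation becomes u² - 6 = 0.
By the quadratic formula, u = √(6) or u = -√(6).
s³ = √(6) gives s = ∛(√(6)) ≈ 1.348.
s³ = -√(6) gives s = -∛(√(6)) ≈ -1.348.

s = -1.348 or s = 1.348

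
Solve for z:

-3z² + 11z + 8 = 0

z = -0.6218 or z = 4.2885

Discriminant: (11)² − 4·(-3)·8 = 217.
Quadratic formula: z = (-11 ± √217) / (-6).
So z = 11/6 - √(217)/6 ≈ -0.6218 or z = 11/6 + √(217)/6 ≈ 4.2885.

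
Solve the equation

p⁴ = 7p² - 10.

Let u = p². The equation becomes u² - 7u + 10 = 0.
Factor: (u - 5)(u - 2) = 0, so u = 5 or u = 2.
p² = 5 gives p = ±√(5) ≈ ±2.2361.
p² = 2 gives p = ±√(2) ≈ ±1.4142.

p = -2.2361 or p = -1.4142 or p = 1.4142 or p = 2.2361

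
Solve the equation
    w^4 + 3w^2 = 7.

Let u = w^2. The equation becomes u^2 + 3u - 7 = 0.
By the quadratic formula, u = -3/2 + sqrt(37)/2 or u = -sqrt(37)/2 - 3/2.
w^2 = -3/2 + sqrt(37)/2 gives w = +/-sqrt(-3/2 + sqrt(37)/2) ~= +/-1.2415.
w^2 = -sqrt(37)/2 - 3/2 < 0 has no real solution.

w = -1.2415 or w = 1.2415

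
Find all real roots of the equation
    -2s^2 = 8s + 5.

Rearrange to standard form: -2s^2 - 8s - 5 = 0.
Discriminant: (-8)^2 - 4*(-2)*(-5) = 24.
Quadratic formula: s = (8 +/- sqrt(24)) / (-4).
So s = -2 - sqrt(6)/2 ~= -3.2247 or s = -2 + sqrt(6)/2 ~= -0.7753.

s = -3.2247 or s = -0.7753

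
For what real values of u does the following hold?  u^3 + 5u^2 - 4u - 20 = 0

u = -5 or u = -2 or u = 2

Possible rational roots are divisors of -20. Testing u = -5 gives 0, so (u + 5) is a factor.
Divide: u^3 + 5u^2 - 4u - 20 = (u + 5)(u^2 - 4).
Factor the quadratic: u = 2 or u = -2.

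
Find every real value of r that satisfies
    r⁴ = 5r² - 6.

r = -1.7321 or r = -1.4142 or r = 1.4142 or r = 1.7321

Let u = r². The equation becomes u² - 5u + 6 = 0.
Factor: (u - 3)(u - 2) = 0, so u = 3 or u = 2.
r² = 3 gives r = ±√(3) ≈ ±1.7321.
r² = 2 gives r = ±√(2) ≈ ±1.4142.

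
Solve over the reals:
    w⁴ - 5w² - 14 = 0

Let u = w². The equation becomes u² - 5u - 14 = 0.
Factor: (u - 7)(u + 2) = 0, so u = 7 or u = -2.
w² = 7 gives w = ±√(7) ≈ ±2.6458.
w² = -2 < 0 has no real solution.

w = -2.6458 or w = 2.6458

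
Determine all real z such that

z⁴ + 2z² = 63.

z = -2.6458 or z = 2.6458

Let u = z². The equation becomes u² + 2u - 63 = 0.
Factor: (u - 7)(u + 9) = 0, so u = 7 or u = -9.
z² = 7 gives z = ±√(7) ≈ ±2.6458.
z² = -9 < 0 has no real solution.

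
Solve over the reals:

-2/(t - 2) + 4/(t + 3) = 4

Multiply both sides by (t - 2)(t + 3):
-2(t + 3) + 4(t - 2) = 4(t - 2)(t + 3).
Expand and collect terms: 4t² + 2t - 10 = 0.
By the quadratic formula, t = (-2 ± √164) / 8, so t ≈ 1.3508 or t ≈ -1.8508.
Neither value makes a denominator zero (t ≠ 2, t ≠ -3), so both are valid.

t = -1.8508 or t = 1.3508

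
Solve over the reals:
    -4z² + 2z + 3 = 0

z = -0.6514 or z = 1.1514

Discriminant: (2)² − 4·(-4)·3 = 52.
Quadratic formula: z = (-2 ± √52) / (-8).
So z = 1/4 - √(13)/4 ≈ -0.6514 or z = 1/4 + √(13)/4 ≈ 1.1514.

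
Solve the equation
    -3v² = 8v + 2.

v = -2.3874 or v = -0.2792

Rearrange to standard form: -3v² - 8v - 2 = 0.
Discriminant: (-8)² − 4·(-3)·(-2) = 40.
Quadratic formula: v = (8 ± √40) / (-6).
So v = -4/3 - √(10)/3 ≈ -2.3874 or v = -4/3 + √(10)/3 ≈ -0.2792.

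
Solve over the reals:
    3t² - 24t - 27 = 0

t = -1 or t = 9

Factor: 3(t + 1)(t - 9) = 0.
So t = -1 or t = 9.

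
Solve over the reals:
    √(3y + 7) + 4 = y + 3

Isolate the radical: √(3y + 7) = y - 1.
Square both sides: 3y + 7 = (y - 1)².
Expand and rearrange: y² - 5y - 6 = 0.
Solving gives y = 6 or y = -1.
Check each candidate in the original equation:
  y = 6: √(25) = 5, while y - 1 = 5 — valid.
  y = -1: √(4) = 2, while y - 1 = -2 — extraneous.

y = 6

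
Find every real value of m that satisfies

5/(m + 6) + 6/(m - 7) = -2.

m = -9.0737 or m = 4.5737

Multiply both sides by (m + 6)(m - 7):
5(m - 7) + 6(m + 6) = -2(m + 6)(m - 7).
Expand and collect terms: -2m² - 9m + 83 = 0.
By the quadratic formula, m = (9 ± √745) / -4, so m ≈ -9.0737 or m ≈ 4.5737.
Neither value makes a denominator zero (m ≠ -6, m ≠ 7), so both are valid.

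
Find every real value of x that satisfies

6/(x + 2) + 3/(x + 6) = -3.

x = -7.5616 or x = -3.4384

Multiply both sides by (x + 2)(x + 6):
6(x + 6) + 3(x + 2) = -3(x + 2)(x + 6).
Expand and collect terms: -3x² - 33x - 78 = 0.
By the quadratic formula, x = (33 ± √153) / -6, so x ≈ -7.5616 or x ≈ -3.4384.
Neither value makes a denominator zero (x ≠ -2, x ≠ -6), so both are valid.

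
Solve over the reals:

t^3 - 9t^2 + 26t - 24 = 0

t = 2 or t = 3 or t = 4

Possible rational roots are divisors of -24. Testing t = 4 gives 0, so (t - 4) is a factor.
Divide: t^3 - 9t^2 + 26t - 24 = (t - 4)(t^2 - 5t + 6).
Factor the quadratic: t = 3 or t = 2.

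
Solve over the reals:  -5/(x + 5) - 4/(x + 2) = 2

Multiply both sides by (x + 5)(x + 2):
-5(x + 2) - 4(x + 5) = 2(x + 5)(x + 2).
Expand and collect terms: 2x^2 + 23x + 50 = 0.
By the quadratic formula, x = (-23 +/- sqrt(129)) / 4, so x ~= -2.9105 or x ~= -8.5895.
Neither value makes a denominator zero (x != -5, x != -2), so both are valid.

x = -8.5895 or x = -2.9105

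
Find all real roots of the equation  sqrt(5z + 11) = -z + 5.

Square both sides: 5z + 11 = (-z + 5)^2.
Expand and rearrange: z^2 - 15z + 14 = 0.
Solving gives z = 14 or z = 1.
Check each candidate in the original equation:
  z = 14: sqrt(81) = 9, while -z + 5 = -9 — extraneous.
  z = 1: sqrt(16) = 4, while -z + 5 = 4 — valid.

z = 1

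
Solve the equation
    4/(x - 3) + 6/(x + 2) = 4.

Multiply both sides by (x - 3)(x + 2):
4(x + 2) + 6(x - 3) = 4(x - 3)(x + 2).
Expand and collect terms: 4x² - 14x - 14 = 0.
By the quadratic formula, x = (14 ± √420) / 8, so x ≈ 4.3117 or x ≈ -0.8117.
Neither value makes a denominator zero (x ≠ 3, x ≠ -2), so both are valid.

x = -0.8117 or x = 4.3117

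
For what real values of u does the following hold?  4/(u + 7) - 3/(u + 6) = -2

Multiply both sides by (u + 7)(u + 6):
4(u + 6) - 3(u + 7) = -2(u + 7)(u + 6).
Expand and collect terms: -2u^2 - 27u - 87 = 0.
By the quadratic formula, u = (27 +/- sqrt(33)) / -4, so u ~= -8.1861 or u ~= -5.3139.
Neither value makes a denominator zero (u != -7, u != -6), so both are valid.

u = -8.1861 or u = -5.3139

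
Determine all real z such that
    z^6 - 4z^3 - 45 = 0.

z = -1.71 or z = 2.0801

Let u = z^3. The equation becomes u^2 - 4u - 45 = 0.
Factor: (u + 5)(u - 9) = 0, so u = -5 or u = 9.
z^3 = -5 gives z = -(5)^(1/3) ~= -1.71.
z^3 = 9 gives z = (9)^(1/3) ~= 2.0801.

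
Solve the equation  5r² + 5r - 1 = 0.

r = -1.1708 or r = 0.1708

Discriminant: (5)² − 4·5·(-1) = 45.
Quadratic formula: r = (-5 ± √45) / 10.
So r = -1/2 + 3·√(5)/10 ≈ 0.1708 or r = -3·√(5)/10 - 1/2 ≈ -1.1708.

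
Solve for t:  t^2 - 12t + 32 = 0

t = 4 or t = 8

Factor: (t - 8)(t - 4) = 0.
So t = 8 or t = 4.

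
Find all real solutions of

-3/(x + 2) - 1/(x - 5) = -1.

x = 0.4586 or x = 6.5414

Multiply both sides by (x + 2)(x - 5):
-3(x - 5) - (x + 2) = -(x + 2)(x - 5).
Expand and collect terms: -x^2 + 7x - 3 = 0.
By the quadratic formula, x = (-7 +/- sqrt(37)) / -2, so x ~= 0.4586 or x ~= 6.5414.
Neither value makes a denominator zero (x != -2, x != 5), so both are valid.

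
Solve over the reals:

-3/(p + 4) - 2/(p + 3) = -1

Multiply both sides by (p + 4)(p + 3):
-3(p + 3) - 2(p + 4) = -(p + 4)(p + 3).
Expand and collect terms: -p² - 2p + 5 = 0.
By the quadratic formula, p = (2 ± √24) / -2, so p ≈ -3.4495 or p ≈ 1.4495.
Neither value makes a denominator zero (p ≠ -4, p ≠ -3), so both are valid.

p = -3.4495 or p = 1.4495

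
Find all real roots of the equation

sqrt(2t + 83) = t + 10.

t = -1

Square both sides: 2t + 83 = (t + 10)^2.
Expand and rearrange: t^2 + 18t + 17 = 0.
Solving gives t = -1 or t = -17.
Check each candidate in the original equation:
  t = -1: sqrt(81) = 9, while t + 10 = 9 — valid.
  t = -17: sqrt(49) = 7, while t + 10 = -7 — extraneous.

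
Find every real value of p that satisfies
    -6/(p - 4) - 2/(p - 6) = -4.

p = 5 or p = 7

Multiply both sides by (p - 4)(p - 6):
-6(p - 6) - 2(p - 4) = -4(p - 4)(p - 6).
Expand and collect terms: -4p² + 48p - 140 = 0.
Factor or apply the quadratic formula: p = 5 or p = 7.
Neither value makes a denominator zero (p ≠ 4, p ≠ 6), so both are valid.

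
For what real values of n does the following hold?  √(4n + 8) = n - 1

n = 7

Square both sides: 4n + 8 = (n - 1)².
Expand and rearrange: n² - 6n - 7 = 0.
Solving gives n = 7 or n = -1.
Check each candidate in the original equation:
  n = 7: √(36) = 6, while n - 1 = 6 — valid.
  n = -1: √(4) = 2, while n - 1 = -2 — extraneous.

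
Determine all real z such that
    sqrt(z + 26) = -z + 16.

Square both sides: z + 26 = (-z + 16)^2.
Expand and rearrange: z^2 - 33z + 230 = 0.
Solving gives z = 23 or z = 10.
Check each candidate in the original equation:
  z = 23: sqrt(49) = 7, while -z + 16 = -7 — extraneous.
  z = 10: sqrt(36) = 6, while -z + 16 = 6 — valid.

z = 10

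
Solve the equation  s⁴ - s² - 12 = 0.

Let u = s². The equation becomes u² - u - 12 = 0.
Factor: (u - 4)(u + 3) = 0, so u = 4 or u = -3.
s² = 4 gives s = ±2.
s² = -3 < 0 has no real solution.

s = -2 or s = 2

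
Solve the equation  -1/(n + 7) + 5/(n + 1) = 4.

n = -7.2081 or n = 0.2081

Multiply both sides by (n + 7)(n + 1):
-(n + 1) + 5(n + 7) = 4(n + 7)(n + 1).
Expand and collect terms: 4n² + 28n - 6 = 0.
By the quadratic formula, n = (-28 ± √880) / 8, so n ≈ 0.2081 or n ≈ -7.2081.
Neither value makes a denominator zero (n ≠ -7, n ≠ -1), so both are valid.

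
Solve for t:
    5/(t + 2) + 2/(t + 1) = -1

Multiply both sides by (t + 2)(t + 1):
5(t + 1) + 2(t + 2) = -(t + 2)(t + 1).
Expand and collect terms: -t² - 10t - 11 = 0.
By the quadratic formula, t = (10 ± √56) / -2, so t ≈ -8.7417 or t ≈ -1.2583.
Neither value makes a denominator zero (t ≠ -2, t ≠ -1), so both are valid.

t = -8.7417 or t = -1.2583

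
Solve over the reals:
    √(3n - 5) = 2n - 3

n = 1.75 or n = 2

Square both sides: 3n - 5 = (2n - 3)².
Expand and rearrange: 4n² - 15n + 14 = 0.
Solving gives n = 2 or n = 1.75.
Check each candidate in the original equation:
  n = 2: √(1) = 1, while 2n - 3 = 1 — valid.
  n = 1.75: √(0.25) = 0.5, while 2n - 3 = 0.5 — valid.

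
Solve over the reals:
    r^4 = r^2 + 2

r = -1.4142 or r = 1.4142

Let u = r^2. The equation becomes u^2 - u - 2 = 0.
Factor: (u + 1)(u - 2) = 0, so u = -1 or u = 2.
r^2 = -1 < 0 has no real solution.
r^2 = 2 gives r = +/-sqrt(2) ~= +/-1.4142.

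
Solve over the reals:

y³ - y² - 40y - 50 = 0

Possible rational roots are divisors of -50. Testing y = -5 gives 0, so (y + 5) is a factor.
Divide: y³ - y² - 40y - 50 = (y + 5)(y² - 6y - 10).
Apply the quadratic formula to y² - 6y - 10 = 0: y = (6 ± √76)/2, i.e. y ≈ 7.3589 or y ≈ -1.3589.

y = -5 or y = -1.3589 or y = 7.3589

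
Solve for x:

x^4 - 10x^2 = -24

x = -2.4495 or x = -2 or x = 2 or x = 2.4495

Let u = x^2. The equation becomes u^2 - 10u + 24 = 0.
Factor: (u - 6)(u - 4) = 0, so u = 6 or u = 4.
x^2 = 6 gives x = +/-sqrt(6) ~= +/-2.4495.
x^2 = 4 gives x = +/-2.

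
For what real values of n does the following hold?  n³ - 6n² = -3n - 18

Rearrange: n³ - 6n² + 3n + 18 = 0.
Possible rational roots are divisors of 18. Testing n = 3 gives 0, so (n - 3) is a factor.
Divide: n³ - 6n² + 3n + 18 = (n - 3)(n² - 3n - 6).
Apply the quadratic formula to n² - 3n - 6 = 0: n = (3 ± √33)/2, i.e. n ≈ 4.3723 or n ≈ -1.3723.

n = -1.3723 or n = 3 or n = 4.3723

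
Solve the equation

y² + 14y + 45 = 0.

y = -9 or y = -5

Factor: (y + 9)(y + 5) = 0.
So y = -9 or y = -5.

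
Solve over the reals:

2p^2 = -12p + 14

Bring every term to one side: 2p^2 + 12p - 14 = 0.
Factor: 2(p + 7)(p - 1) = 0.
So p = -7 or p = 1.

p = -7 or p = 1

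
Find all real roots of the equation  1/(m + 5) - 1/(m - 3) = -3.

m = -5.3205 or m = 3.3205

Multiply both sides by (m + 5)(m - 3):
(m - 3) - (m + 5) = -3(m + 5)(m - 3).
Expand and collect terms: -3m² - 6m + 53 = 0.
By the quadratic formula, m = (6 ± √672) / -6, so m ≈ -5.3205 or m ≈ 3.3205.
Neither value makes a denominator zero (m ≠ -5, m ≠ 3), so both are valid.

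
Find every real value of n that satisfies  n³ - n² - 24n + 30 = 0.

n = -5 or n = 1.2679 or n = 4.7321

Possible rational roots are divisors of 30. Testing n = -5 gives 0, so (n + 5) is a factor.
Divide: n³ - n² - 24n + 30 = (n + 5)(n² - 6n + 6).
Apply the quadratic formula to n² - 6n + 6 = 0: n = (6 ± √12)/2, i.e. n ≈ 4.7321 or n ≈ 1.2679.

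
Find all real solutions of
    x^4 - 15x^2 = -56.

x = -2.8284 or x = -2.6458 or x = 2.6458 or x = 2.8284

Let u = x^2. The equation becomes u^2 - 15u + 56 = 0.
Factor: (u - 8)(u - 7) = 0, so u = 8 or u = 7.
x^2 = 8 gives x = +/-2*sqrt(2) ~= +/-2.8284.
x^2 = 7 gives x = +/-sqrt(7) ~= +/-2.6458.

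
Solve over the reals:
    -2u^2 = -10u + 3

Rearrange to standard form: -2u^2 + 10u - 3 = 0.
Discriminant: (10)^2 - 4*(-2)*(-3) = 76.
Quadratic formula: u = (-10 +/- sqrt(76)) / (-4).
So u = 5/2 - sqrt(19)/2 ~= 0.3206 or u = sqrt(19)/2 + 5/2 ~= 4.6794.

u = 0.3206 or u = 4.6794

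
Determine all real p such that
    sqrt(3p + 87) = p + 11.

p = -2

Square both sides: 3p + 87 = (p + 11)^2.
Expand and rearrange: p^2 + 19p + 34 = 0.
Solving gives p = -2 or p = -17.
Check each candidate in the original equation:
  p = -2: sqrt(81) = 9, while p + 11 = 9 — valid.
  p = -17: sqrt(36) = 6, while p + 11 = -6 — extraneous.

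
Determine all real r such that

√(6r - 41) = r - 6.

r = 7 or r = 11

Square both sides: 6r - 41 = (r - 6)².
Expand and rearrange: r² - 18r + 77 = 0.
Solving gives r = 11 or r = 7.
Check each candidate in the original equation:
  r = 11: √(25) = 5, while r - 6 = 5 — valid.
  r = 7: √(1) = 1, while r - 6 = 1 — valid.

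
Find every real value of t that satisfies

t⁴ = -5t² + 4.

t = -0.8376 or t = 0.8376

Let u = t². The equation becomes u² + 5u - 4 = 0.
By the quadratic formula, u = -5/2 + √(41)/2 or u = -√(41)/2 - 5/2.
t² = -5/2 + √(41)/2 gives t = ±√(-5/2 + √(41)/2) ≈ ±0.8376.
t² = -√(41)/2 - 5/2 < 0 has no real solution.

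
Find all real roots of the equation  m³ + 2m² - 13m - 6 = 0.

m = -4.5616 or m = -0.4384 or m = 3

Possible rational roots are divisors of -6. Testing m = 3 gives 0, so (m - 3) is a factor.
Divide: m³ + 2m² - 13m - 6 = (m - 3)(m² + 5m + 2).
Apply the quadratic formula to m² + 5m + 2 = 0: m = (-5 ± √17)/2, i.e. m ≈ -0.4384 or m ≈ -4.5616.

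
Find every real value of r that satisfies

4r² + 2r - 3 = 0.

r = -1.1514 or r = 0.6514

Discriminant: (2)² − 4·4·(-3) = 52.
Quadratic formula: r = (-2 ± √52) / 8.
So r = -1/4 + √(13)/4 ≈ 0.6514 or r = -√(13)/4 - 1/4 ≈ -1.1514.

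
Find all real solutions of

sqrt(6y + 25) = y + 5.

y = -4 or y = 0

Square both sides: 6y + 25 = (y + 5)^2.
Expand and rearrange: y^2 + 4y = 0.
Solving gives y = 0 or y = -4.
Check each candidate in the original equation:
  y = 0: sqrt(25) = 5, while y + 5 = 5 — valid.
  y = -4: sqrt(1) = 1, while y + 5 = 1 — valid.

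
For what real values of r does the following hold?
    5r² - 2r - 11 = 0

Discriminant: (-2)² − 4·5·(-11) = 224.
Quadratic formula: r = (2 ± √224) / 10.
So r = 1/5 + 2·√(14)/5 ≈ 1.6967 or r = 1/5 - 2·√(14)/5 ≈ -1.2967.

r = -1.2967 or r = 1.6967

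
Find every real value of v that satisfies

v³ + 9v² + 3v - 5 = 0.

Possible rational roots are divisors of -5. Testing v = -1 gives 0, so (v + 1) is a factor.
Divide: v³ + 9v² + 3v - 5 = (v + 1)(v² + 8v - 5).
Apply the quadratic formula to v² + 8v - 5 = 0: v = (-8 ± √84)/2, i.e. v ≈ 0.5826 or v ≈ -8.5826.

v = -8.5826 or v = -1 or v = 0.5826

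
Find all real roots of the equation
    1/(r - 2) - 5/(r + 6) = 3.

Multiply both sides by (r - 2)(r + 6):
(r + 6) - 5(r - 2) = 3(r - 2)(r + 6).
Expand and collect terms: 3r² + 16r - 52 = 0.
By the quadratic formula, r = (-16 ± √880) / 6, so r ≈ 2.2775 or r ≈ -7.6108.
Neither value makes a denominator zero (r ≠ 2, r ≠ -6), so both are valid.

r = -7.6108 or r = 2.2775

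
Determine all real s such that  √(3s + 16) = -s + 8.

Square both sides: 3s + 16 = (-s + 8)².
Expand and rearrange: s² - 19s + 48 = 0.
Solving gives s = 16 or s = 3.
Check each candidate in the original equation:
  s = 16: √(64) = 8, while -s + 8 = -8 — extraneous.
  s = 3: √(25) = 5, while -s + 8 = 5 — valid.

s = 3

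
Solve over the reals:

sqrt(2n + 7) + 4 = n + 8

Isolate the radical: sqrt(2n + 7) = n + 4.
Square both sides: 2n + 7 = (n + 4)^2.
Expand and rearrange: n^2 + 6n + 9 = 0.
This gives the repeated root n = -3.
Check in the original equation:
  n = -3: sqrt(1) = 1, while n + 4 = 1 — valid.

n = -3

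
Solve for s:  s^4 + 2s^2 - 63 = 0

s = -2.6458 or s = 2.6458

Let u = s^2. The equation becomes u^2 + 2u - 63 = 0.
Factor: (u + 9)(u - 7) = 0, so u = -9 or u = 7.
s^2 = -9 < 0 has no real solution.
s^2 = 7 gives s = +/-sqrt(7) ~= +/-2.6458.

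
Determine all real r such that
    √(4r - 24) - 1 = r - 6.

r = 7

Isolate the radical: √(4r - 24) = r - 5.
Square both sides: 4r - 24 = (r - 5)².
Expand and rearrange: r² - 14r + 49 = 0.
This gives the repeated root r = 7.
Check in the original equation:
  r = 7: √(4) = 2, while r - 5 = 2 — valid.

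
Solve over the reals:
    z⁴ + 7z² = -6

Let u = z². The equation becomes u² + 7u + 6 = 0.
Factor: (u + 1)(u + 6) = 0, so u = -1 or u = -6.
z² = -1 < 0 has no real solution.
z² = -6 < 0 has no real solution.

No real solutions.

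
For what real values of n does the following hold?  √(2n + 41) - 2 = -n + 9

n = 4

Isolate the radical: √(2n + 41) = -n + 11.
Square both sides: 2n + 41 = (-n + 11)².
Expand and rearrange: n² - 24n + 80 = 0.
Solving gives n = 20 or n = 4.
Check each candidate in the original equation:
  n = 20: √(81) = 9, while -n + 11 = -9 — extraneous.
  n = 4: √(49) = 7, while -n + 11 = 7 — valid.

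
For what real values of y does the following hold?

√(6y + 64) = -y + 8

y = 0

Square both sides: 6y + 64 = (-y + 8)².
Expand and rearrange: y² - 22y = 0.
Solving gives y = 22 or y = 0.
Check each candidate in the original equation:
  y = 22: √(196) = 14, while -y + 8 = -14 — extraneous.
  y = 0: √(64) = 8, while -y + 8 = 8 — valid.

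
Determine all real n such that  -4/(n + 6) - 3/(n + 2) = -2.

n = -4.7122 or n = 0.2122

Multiply both sides by (n + 6)(n + 2):
-4(n + 2) - 3(n + 6) = -2(n + 6)(n + 2).
Expand and collect terms: -2n² - 9n + 2 = 0.
By the quadratic formula, n = (9 ± √97) / -4, so n ≈ -4.7122 or n ≈ 0.2122.
Neither value makes a denominator zero (n ≠ -6, n ≠ -2), so both are valid.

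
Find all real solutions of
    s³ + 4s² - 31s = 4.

s = -7.873 or s = -0.127 or s = 4

Rearrange: s³ + 4s² - 31s - 4 = 0.
Possible rational roots are divisors of -4. Testing s = 4 gives 0, so (s - 4) is a factor.
Divide: s³ + 4s² - 31s - 4 = (s - 4)(s² + 8s + 1).
Apply the quadratic formula to s² + 8s + 1 = 0: s = (-8 ± √60)/2, i.e. s ≈ -0.127 or s ≈ -7.873.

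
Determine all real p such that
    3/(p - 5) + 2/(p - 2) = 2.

p = 2.614 or p = 6.886

Multiply both sides by (p - 5)(p - 2):
3(p - 2) + 2(p - 5) = 2(p - 5)(p - 2).
Expand and collect terms: 2p² - 19p + 36 = 0.
By the quadratic formula, p = (19 ± √73) / 4, so p ≈ 6.886 or p ≈ 2.614.
Neither value makes a denominator zero (p ≠ 5, p ≠ 2), so both are valid.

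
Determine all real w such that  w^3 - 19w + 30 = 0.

Possible rational roots are divisors of 30. Testing w = 3 gives 0, so (w - 3) is a factor.
Divide: w^3 - 19w + 30 = (w - 3)(w^2 + 3w - 10).
Factor the quadratic: w = 2 or w = -5.

w = -5 or w = 2 or w = 3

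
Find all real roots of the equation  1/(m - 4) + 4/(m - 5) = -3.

Multiply both sides by (m - 4)(m - 5):
(m - 5) + 4(m - 4) = -3(m - 4)(m - 5).
Expand and collect terms: -3m² + 22m - 39 = 0.
Factor or apply the quadratic formula: m = 3 or m = 4.3333.
Neither value makes a denominator zero (m ≠ 4, m ≠ 5), so both are valid.

m = 3 or m = 4.3333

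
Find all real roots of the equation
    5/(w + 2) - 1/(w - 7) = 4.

w = -0.7081 or w = 6.7081

Multiply both sides by (w + 2)(w - 7):
5(w - 7) - (w + 2) = 4(w + 2)(w - 7).
Expand and collect terms: 4w² - 24w - 19 = 0.
By the quadratic formula, w = (24 ± √880) / 8, so w ≈ 6.7081 or w ≈ -0.7081.
Neither value makes a denominator zero (w ≠ -2, w ≠ 7), so both are valid.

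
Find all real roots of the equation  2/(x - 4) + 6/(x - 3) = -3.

Multiply both sides by (x - 4)(x - 3):
2(x - 3) + 6(x - 4) = -3(x - 4)(x - 3).
Expand and collect terms: -3x^2 + 13x - 6 = 0.
By the quadratic formula, x = (-13 +/- sqrt(97)) / -6, so x ~= 0.5252 or x ~= 3.8081.
Neither value makes a denominator zero (x != 4, x != 3), so both are valid.

x = 0.5252 or x = 3.8081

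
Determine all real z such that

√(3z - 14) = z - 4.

z = 5 or z = 6

Square both sides: 3z - 14 = (z - 4)².
Expand and rearrange: z² - 11z + 30 = 0.
Solving gives z = 6 or z = 5.
Check each candidate in the original equation:
  z = 6: √(4) = 2, while z - 4 = 2 — valid.
  z = 5: √(1) = 1, while z - 4 = 1 — valid.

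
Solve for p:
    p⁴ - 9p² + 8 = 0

Let u = p². The equation becomes u² - 9u + 8 = 0.
Factor: (u - 1)(u - 8) = 0, so u = 1 or u = 8.
p² = 1 gives p = ±1.
p² = 8 gives p = ±2·√(2) ≈ ±2.8284.

p = -2.8284 or p = -1 or p = 1 or p = 2.8284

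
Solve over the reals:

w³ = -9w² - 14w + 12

w = -6.6056 or w = -3 or w = 0.6056

Rearrange: w³ + 9w² + 14w - 12 = 0.
Possible rational roots are divisors of -12. Testing w = -3 gives 0, so (w + 3) is a factor.
Divide: w³ + 9w² + 14w - 12 = (w + 3)(w² + 6w - 4).
Apply the quadratic formula to w² + 6w - 4 = 0: w = (-6 ± √52)/2, i.e. w ≈ 0.6056 or w ≈ -6.6056.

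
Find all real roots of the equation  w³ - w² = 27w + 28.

w = -4 or w = -1.1401 or w = 6.1401

Rearrange: w³ - w² - 27w - 28 = 0.
Possible rational roots are divisors of -28. Testing w = -4 gives 0, so (w + 4) is a factor.
Divide: w³ - w² - 27w - 28 = (w + 4)(w² - 5w - 7).
Apply the quadratic formula to w² - 5w - 7 = 0: w = (5 ± √53)/2, i.e. w ≈ 6.1401 or w ≈ -1.1401.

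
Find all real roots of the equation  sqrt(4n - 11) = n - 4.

Square both sides: 4n - 11 = (n - 4)^2.
Expand and rearrange: n^2 - 12n + 27 = 0.
Solving gives n = 9 or n = 3.
Check each candidate in the original equation:
  n = 9: sqrt(25) = 5, while n - 4 = 5 — valid.
  n = 3: sqrt(1) = 1, while n - 4 = -1 — extraneous.

n = 9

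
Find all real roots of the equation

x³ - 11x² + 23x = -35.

x = -1 or x = 5 or x = 7

Rearrange: x³ - 11x² + 23x + 35 = 0.
Possible rational roots are divisors of 35. Testing x = 5 gives 0, so (x - 5) is a factor.
Divide: x³ - 11x² + 23x + 35 = (x - 5)(x² - 6x - 7).
Factor the quadratic: x = 7 or x = -1.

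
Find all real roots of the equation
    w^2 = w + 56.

w = -7 or w = 8

Bring every term to one side: w^2 - w - 56 = 0.
Factor: (w - 8)(w + 7) = 0.
So w = 8 or w = -7.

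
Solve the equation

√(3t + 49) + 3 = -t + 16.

Isolate the radical: √(3t + 49) = -t + 13.
Square both sides: 3t + 49 = (-t + 13)².
Expand and rearrange: t² - 29t + 120 = 0.
Solving gives t = 24 or t = 5.
Check each candidate in the original equation:
  t = 24: √(121) = 11, while -t + 13 = -11 — extraneous.
  t = 5: √(64) = 8, while -t + 13 = 8 — valid.

t = 5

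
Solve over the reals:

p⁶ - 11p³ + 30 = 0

p = 1.71 or p = 1.8171

Let u = p³. The equation becomes u² - 11u + 30 = 0.
Factor: (u - 5)(u - 6) = 0, so u = 5 or u = 6.
p³ = 5 gives p = ∛(5) ≈ 1.71.
p³ = 6 gives p = ∛(6) ≈ 1.8171.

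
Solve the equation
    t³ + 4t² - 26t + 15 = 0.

Possible rational roots are divisors of 15. Testing t = 3 gives 0, so (t - 3) is a factor.
Divide: t³ + 4t² - 26t + 15 = (t - 3)(t² + 7t - 5).
Apply the quadratic formula to t² + 7t - 5 = 0: t = (-7 ± √69)/2, i.e. t ≈ 0.6533 or t ≈ -7.6533.

t = -7.6533 or t = 0.6533 or t = 3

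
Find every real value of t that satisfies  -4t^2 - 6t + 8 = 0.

Discriminant: (-6)^2 - 4*(-4)*8 = 164.
Quadratic formula: t = (6 +/- sqrt(164)) / (-8).
So t = -sqrt(41)/4 - 3/4 ~= -2.3508 or t = -3/4 + sqrt(41)/4 ~= 0.8508.

t = -2.3508 or t = 0.8508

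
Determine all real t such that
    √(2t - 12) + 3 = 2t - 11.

Isolate the radical: √(2t - 12) = 2t - 14.
Square both sides: 2t - 12 = (2t - 14)².
Expand and rearrange: 4t² - 58t + 208 = 0.
Solving gives t = 8 or t = 6.5.
Check each candidate in the original equation:
  t = 8: √(4) = 2, while 2t - 14 = 2 — valid.
  t = 6.5: √(1) = 1, while 2t - 14 = -1 — extraneous.

t = 8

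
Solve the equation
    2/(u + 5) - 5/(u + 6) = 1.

u = -9.4495 or u = -4.5505

Multiply both sides by (u + 5)(u + 6):
2(u + 6) - 5(u + 5) = (u + 5)(u + 6).
Expand and collect terms: u² + 14u + 43 = 0.
By the quadratic formula, u = (-14 ± √24) / 2, so u ≈ -4.5505 or u ≈ -9.4495.
Neither value makes a denominator zero (u ≠ -5, u ≠ -6), so both are valid.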